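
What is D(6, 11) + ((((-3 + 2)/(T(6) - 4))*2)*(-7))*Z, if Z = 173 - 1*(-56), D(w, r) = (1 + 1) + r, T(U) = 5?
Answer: 3219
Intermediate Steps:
D(w, r) = 2 + r
Z = 229 (Z = 173 + 56 = 229)
D(6, 11) + ((((-3 + 2)/(T(6) - 4))*2)*(-7))*Z = (2 + 11) + ((((-3 + 2)/(5 - 4))*2)*(-7))*229 = 13 + ((-1/1*2)*(-7))*229 = 13 + ((-1*1*2)*(-7))*229 = 13 + (-1*2*(-7))*229 = 13 - 2*(-7)*229 = 13 + 14*229 = 13 + 3206 = 3219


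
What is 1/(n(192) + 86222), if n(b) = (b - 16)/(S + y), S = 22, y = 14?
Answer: 9/776042 ≈ 1.1597e-5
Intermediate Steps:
n(b) = -4/9 + b/36 (n(b) = (b - 16)/(22 + 14) = (-16 + b)/36 = (-16 + b)*(1/36) = -4/9 + b/36)
1/(n(192) + 86222) = 1/((-4/9 + (1/36)*192) + 86222) = 1/((-4/9 + 16/3) + 86222) = 1/(44/9 + 86222) = 1/(776042/9) = 9/776042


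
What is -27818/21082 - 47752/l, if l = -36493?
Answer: -4227305/384672713 ≈ -0.010989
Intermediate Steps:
-27818/21082 - 47752/l = -27818/21082 - 47752/(-36493) = -27818*1/21082 - 47752*(-1/36493) = -13909/10541 + 47752/36493 = -4227305/384672713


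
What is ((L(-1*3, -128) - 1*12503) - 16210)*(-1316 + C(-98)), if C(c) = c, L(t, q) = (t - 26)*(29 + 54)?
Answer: 44003680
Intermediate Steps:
L(t, q) = -2158 + 83*t (L(t, q) = (-26 + t)*83 = -2158 + 83*t)
((L(-1*3, -128) - 1*12503) - 16210)*(-1316 + C(-98)) = (((-2158 + 83*(-1*3)) - 1*12503) - 16210)*(-1316 - 98) = (((-2158 + 83*(-3)) - 12503) - 16210)*(-1414) = (((-2158 - 249) - 12503) - 16210)*(-1414) = ((-2407 - 12503) - 16210)*(-1414) = (-14910 - 16210)*(-1414) = -31120*(-1414) = 44003680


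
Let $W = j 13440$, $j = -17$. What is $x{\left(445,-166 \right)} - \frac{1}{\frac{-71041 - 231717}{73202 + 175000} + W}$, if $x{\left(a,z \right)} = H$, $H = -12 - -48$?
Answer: $\frac{1020771047025}{28354747859} \approx 36.0$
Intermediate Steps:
$H = 36$ ($H = -12 + 48 = 36$)
$x{\left(a,z \right)} = 36$
$W = -228480$ ($W = \left(-17\right) 13440 = -228480$)
$x{\left(445,-166 \right)} - \frac{1}{\frac{-71041 - 231717}{73202 + 175000} + W} = 36 - \frac{1}{\frac{-71041 - 231717}{73202 + 175000} - 228480} = 36 - \frac{1}{- \frac{302758}{248202} - 228480} = 36 - \frac{1}{\left(-302758\right) \frac{1}{248202} - 228480} = 36 - \frac{1}{- \frac{151379}{124101} - 228480} = 36 - \frac{1}{- \frac{28354747859}{124101}} = 36 - - \frac{124101}{28354747859} = 36 + \frac{124101}{28354747859} = \frac{1020771047025}{28354747859}$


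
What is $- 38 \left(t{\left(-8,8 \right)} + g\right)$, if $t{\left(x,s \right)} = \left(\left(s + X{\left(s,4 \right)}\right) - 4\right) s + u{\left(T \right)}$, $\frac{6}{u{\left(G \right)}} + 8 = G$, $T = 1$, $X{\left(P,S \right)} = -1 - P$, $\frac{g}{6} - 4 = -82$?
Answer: $\frac{135356}{7} \approx 19337.0$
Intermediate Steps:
$g = -468$ ($g = 24 + 6 \left(-82\right) = 24 - 492 = -468$)
$u{\left(G \right)} = \frac{6}{-8 + G}$
$t{\left(x,s \right)} = - \frac{6}{7} - 5 s$ ($t{\left(x,s \right)} = \left(\left(s - \left(1 + s\right)\right) - 4\right) s + \frac{6}{-8 + 1} = \left(-1 - 4\right) s + \frac{6}{-7} = - 5 s + 6 \left(- \frac{1}{7}\right) = - 5 s - \frac{6}{7} = - \frac{6}{7} - 5 s$)
$- 38 \left(t{\left(-8,8 \right)} + g\right) = - 38 \left(\left(- \frac{6}{7} - 40\right) - 468\right) = - 38 \left(- \frac{286}{7} - 468\right) = \left(-38\right) \left(- \frac{3562}{7}\right) = \frac{135356}{7}$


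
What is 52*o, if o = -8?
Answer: -416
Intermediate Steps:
52*o = 52*(-8) = -416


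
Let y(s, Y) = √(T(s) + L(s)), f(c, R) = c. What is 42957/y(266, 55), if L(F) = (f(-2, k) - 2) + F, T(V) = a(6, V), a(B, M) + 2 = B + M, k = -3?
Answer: 42957*√133/266 ≈ 1862.4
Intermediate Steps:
a(B, M) = -2 + B + M (a(B, M) = -2 + (B + M) = -2 + B + M)
T(V) = 4 + V (T(V) = -2 + 6 + V = 4 + V)
L(F) = -4 + F (L(F) = (-2 - 2) + F = -4 + F)
y(s, Y) = √2*√s (y(s, Y) = √((4 + s) + (-4 + s)) = √(2*s) = √2*√s)
42957/y(266, 55) = 42957/((√2*√266)) = 42957/((2*√133)) = 42957*(√133/266) = 42957*√133/266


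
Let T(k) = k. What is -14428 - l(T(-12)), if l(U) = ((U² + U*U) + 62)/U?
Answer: -86393/6 ≈ -14399.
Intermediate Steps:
l(U) = (62 + 2*U²)/U (l(U) = ((U² + U²) + 62)/U = (2*U² + 62)/U = (62 + 2*U²)/U)
-14428 - l(T(-12)) = -14428 - (2*(-12) + 62/(-12)) = -14428 - (-24 + 62*(-1/12)) = -14428 - (-24 - 31/6) = -14428 - 1*(-175/6) = -14428 + 175/6 = -86393/6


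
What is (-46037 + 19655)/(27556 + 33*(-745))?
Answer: -26382/2971 ≈ -8.8798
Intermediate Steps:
(-46037 + 19655)/(27556 + 33*(-745)) = -26382/(27556 - 24585) = -26382/2971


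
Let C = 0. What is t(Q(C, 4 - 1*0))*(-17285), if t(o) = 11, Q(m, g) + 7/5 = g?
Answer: -190135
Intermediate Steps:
Q(m, g) = -7/5 + g
t(Q(C, 4 - 1*0))*(-17285) = 11*(-17285) = -190135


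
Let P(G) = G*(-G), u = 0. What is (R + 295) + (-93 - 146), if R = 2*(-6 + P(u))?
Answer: 44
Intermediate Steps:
P(G) = -G**2
R = -12 (R = 2*(-6 - 1*0**2) = 2*(-6 - 1*0) = 2*(-6 + 0) = 2*(-6) = -12)
(R + 295) + (-93 - 146) = (-12 + 295) + (-93 - 146) = 283 - 239 = 44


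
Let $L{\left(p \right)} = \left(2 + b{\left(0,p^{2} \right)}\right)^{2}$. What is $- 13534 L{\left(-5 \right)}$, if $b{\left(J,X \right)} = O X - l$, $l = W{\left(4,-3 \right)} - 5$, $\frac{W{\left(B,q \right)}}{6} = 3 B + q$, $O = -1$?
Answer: $-70160256$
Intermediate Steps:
$W{\left(B,q \right)} = 6 q + 18 B$ ($W{\left(B,q \right)} = 6 \left(3 B + q\right) = 6 \left(q + 3 B\right) = 6 q + 18 B$)
$l = 49$ ($l = \left(6 \left(-3\right) + 18 \cdot 4\right) - 5 = \left(-18 + 72\right) - 5 = 54 - 5 = 49$)
$b{\left(J,X \right)} = -49 - X$ ($b{\left(J,X \right)} = - X - 49 = -49 - X$)
$L{\left(p \right)} = \left(-47 - p^{2}\right)^{2}$ ($L{\left(p \right)} = \left(2 - \left(49 + p^{2}\right)\right)^{2} = \left(-47 - p^{2}\right)^{2}$)
$- 13534 L{\left(-5 \right)} = - 13534 \left(47 + \left(-5\right)^{2}\right)^{2} = - 13534 \left(47 + 25\right)^{2} = - 13534 \cdot 72^{2} = \left(-13534\right) 5184 = -70160256$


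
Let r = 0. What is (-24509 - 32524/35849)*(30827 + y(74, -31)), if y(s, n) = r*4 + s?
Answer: -27151338704165/35849 ≈ -7.5738e+8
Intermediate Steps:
y(s, n) = s (y(s, n) = 0*4 + s = 0 + s = s)
(-24509 - 32524/35849)*(30827 + y(74, -31)) = (-24509 - 32524/35849)*(30827 + 74) = (-24509 - 32524*1/35849)*30901 = (-24509 - 32524/35849)*30901 = -878655665/35849*30901 = -27151338704165/35849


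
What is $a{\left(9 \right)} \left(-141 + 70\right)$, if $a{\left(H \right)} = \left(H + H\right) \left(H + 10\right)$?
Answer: $-24282$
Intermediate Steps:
$a{\left(H \right)} = 2 H \left(10 + H\right)$
$a{\left(9 \right)} \left(-141 + 70\right) = 2 \cdot 9 \left(10 + 9\right) \left(-141 + 70\right) = 2 \cdot 9 \cdot 19 \left(-71\right) = 342 \left(-71\right) = -24282$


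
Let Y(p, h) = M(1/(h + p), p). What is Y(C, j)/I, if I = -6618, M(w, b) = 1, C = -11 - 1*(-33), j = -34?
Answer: -1/6618 ≈ -0.00015110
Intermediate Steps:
C = 22 (C = -11 + 33 = 22)
Y(p, h) = 1
Y(C, j)/I = 1/(-6618) = 1*(-1/6618) = -1/6618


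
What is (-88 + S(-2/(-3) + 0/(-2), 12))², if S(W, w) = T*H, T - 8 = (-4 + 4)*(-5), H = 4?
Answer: 3136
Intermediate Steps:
T = 8 (T = 8 + (-4 + 4)*(-5) = 8 + 0*(-5) = 8 + 0 = 8)
S(W, w) = 32 (S(W, w) = 8*4 = 32)
(-88 + S(-2/(-3) + 0/(-2), 12))² = (-88 + 32)² = (-56)² = 3136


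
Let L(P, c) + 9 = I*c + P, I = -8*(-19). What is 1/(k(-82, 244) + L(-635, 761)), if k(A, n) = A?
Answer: 1/114946 ≈ 8.6997e-6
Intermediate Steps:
I = 152
L(P, c) = -9 + P + 152*c (L(P, c) = -9 + (152*c + P) = -9 + (P + 152*c) = -9 + P + 152*c)
1/(k(-82, 244) + L(-635, 761)) = 1/(-82 + (-9 - 635 + 152*761)) = 1/(-82 + (-9 - 635 + 115672)) = 1/(-82 + 115028) = 1/114946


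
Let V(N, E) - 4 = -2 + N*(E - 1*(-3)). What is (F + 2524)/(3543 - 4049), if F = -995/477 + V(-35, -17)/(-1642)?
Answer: -987507071/198158202 ≈ -4.9834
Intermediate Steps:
V(N, E) = 2 + N*(3 + E) (V(N, E) = 4 + (-2 + N*(E - 1*(-3))) = 4 + (-2 + N*(E + 3)) = 4 + (-2 + N*(3 + E)) = 2 + N*(3 + E))
F = -934237/391617 (F = -995/477 + (2 + 3*(-35) - 17*(-35))/(-1642) = -995*1/477 + (2 - 105 + 595)*(-1/1642) = -995/477 + 492*(-1/1642) = -995/477 - 246/821 = -934237/391617 ≈ -2.3856)
(F + 2524)/(3543 - 4049) = (-934237/391617 + 2524)/(3543 - 4049) = (987507071/391617)/(-506) = (987507071/391617)*(-1/506) = -987507071/198158202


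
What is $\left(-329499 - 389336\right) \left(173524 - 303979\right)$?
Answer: $93775619925$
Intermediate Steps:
$\left(-329499 - 389336\right) \left(173524 - 303979\right) = \left(-718835\right) \left(-130455\right) = 93775619925$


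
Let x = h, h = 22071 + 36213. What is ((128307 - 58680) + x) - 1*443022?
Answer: -315111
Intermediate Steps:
h = 58284
x = 58284
((128307 - 58680) + x) - 1*443022 = ((128307 - 58680) + 58284) - 1*443022 = (69627 + 58284) - 443022 = 127911 - 443022 = -315111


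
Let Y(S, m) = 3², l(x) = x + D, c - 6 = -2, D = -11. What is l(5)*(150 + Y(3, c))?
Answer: -954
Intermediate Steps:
c = 4 (c = 6 - 2 = 4)
l(x) = -11 + x (l(x) = x - 11 = -11 + x)
Y(S, m) = 9
l(5)*(150 + Y(3, c)) = (-11 + 5)*(150 + 9) = -6*159 = -954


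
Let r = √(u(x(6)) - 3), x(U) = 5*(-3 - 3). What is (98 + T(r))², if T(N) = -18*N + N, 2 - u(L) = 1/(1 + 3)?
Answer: 36971/4 - 1666*I*√5 ≈ 9242.8 - 3725.3*I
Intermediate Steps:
x(U) = -30 (x(U) = 5*(-6) = -30)
u(L) = 7/4 (u(L) = 2 - 1/(1 + 3) = 2 - 1/4 = 2 - 1*¼ = 2 - ¼ = 7/4)
r = I*√5/2 (r = √(7/4 - 3) = √(-5/4) = I*√5/2 ≈ 1.118*I)
T(N) = -17*N
(98 + T(r))² = (98 - 17*I*√5/2)²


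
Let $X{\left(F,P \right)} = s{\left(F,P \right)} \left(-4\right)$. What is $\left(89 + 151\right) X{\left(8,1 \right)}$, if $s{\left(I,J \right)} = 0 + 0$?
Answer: $0$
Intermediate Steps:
$s{\left(I,J \right)} = 0$
$X{\left(F,P \right)} = 0$ ($X{\left(F,P \right)} = 0 \left(-4\right) = 0$)
$\left(89 + 151\right) X{\left(8,1 \right)} = \left(89 + 151\right) 0 = 240 \cdot 0 = 0$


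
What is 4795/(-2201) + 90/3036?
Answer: -2393255/1113706 ≈ -2.1489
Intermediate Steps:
4795/(-2201) + 90/3036 = 4795*(-1/2201) + 90*(1/3036) = -4795/2201 + 15/506 = -2393255/1113706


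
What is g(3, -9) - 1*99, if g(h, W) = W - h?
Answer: -111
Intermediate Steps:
g(3, -9) - 1*99 = (-9 - 1*3) - 1*99 = (-9 - 3) - 99 = -12 - 99 = -111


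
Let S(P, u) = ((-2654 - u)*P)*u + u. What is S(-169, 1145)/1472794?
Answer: 367563320/736397 ≈ 499.14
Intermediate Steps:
S(P, u) = u + P*u*(-2654 - u) (S(P, u) = (P*(-2654 - u))*u + u = P*u*(-2654 - u) + u = u + P*u*(-2654 - u))
S(-169, 1145)/1472794 = (1145*(1 - 2654*(-169) - 1*(-169)*1145))/1472794 = (1145*(1 + 448526 + 193505))*(1/1472794) = (1145*642032)*(1/1472794) = 735126640*(1/1472794) = 367563320/736397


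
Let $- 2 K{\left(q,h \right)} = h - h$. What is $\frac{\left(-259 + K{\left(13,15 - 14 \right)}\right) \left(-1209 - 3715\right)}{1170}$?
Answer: $\frac{637658}{585} \approx 1090.0$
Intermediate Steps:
$K{\left(q,h \right)} = 0$ ($K{\left(q,h \right)} = - \frac{h - h}{2} = \left(- \frac{1}{2}\right) 0 = 0$)
$\frac{\left(-259 + K{\left(13,15 - 14 \right)}\right) \left(-1209 - 3715\right)}{1170} = \frac{\left(-259 + 0\right) \left(-1209 - 3715\right)}{1170} = \left(-259\right) \left(-4924\right) \frac{1}{1170} = 1275316 \cdot \frac{1}{1170} = \frac{637658}{585}$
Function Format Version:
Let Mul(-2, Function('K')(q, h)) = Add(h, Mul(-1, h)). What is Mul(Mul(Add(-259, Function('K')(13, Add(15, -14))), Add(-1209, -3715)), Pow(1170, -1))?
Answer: Rational(637658, 585) ≈ 1090.0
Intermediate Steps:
Function('K')(q, h) = 0 (Function('K')(q, h) = Mul(Rational(-1, 2), Add(h, Mul(-1, h))) = Mul(Rational(-1, 2), 0) = 0)
Mul(Mul(Add(-259, Function('K')(13, Add(15, -14))), Add(-1209, -3715)), Pow(1170, -1)) = Mul(Mul(Add(-259, 0), Add(-1209, -3715)), Pow(1170, -1)) = Mul(Mul(-259, -4924), Rational(1, 1170)) = Mul(1275316, Rational(1, 1170)) = Rational(637658, 585)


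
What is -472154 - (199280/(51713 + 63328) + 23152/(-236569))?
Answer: -12849779014015754/27215134329 ≈ -4.7216e+5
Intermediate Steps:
-472154 - (199280/(51713 + 63328) + 23152/(-236569)) = -472154 - (199280/115041 + 23152*(-1/236569)) = -472154 - (199280*(1/115041) - 23152/236569) = -472154 - (199280/115041 - 23152/236569) = -472154 - 1*44480041088/27215134329 = -472154 - 44480041088/27215134329 = -12849779014015754/27215134329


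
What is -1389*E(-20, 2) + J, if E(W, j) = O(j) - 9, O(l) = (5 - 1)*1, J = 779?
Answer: 7724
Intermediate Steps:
O(l) = 4 (O(l) = 4*1 = 4)
E(W, j) = -5 (E(W, j) = 4 - 9 = -5)
-1389*E(-20, 2) + J = -1389*(-5) + 779 = 6945 + 779 = 7724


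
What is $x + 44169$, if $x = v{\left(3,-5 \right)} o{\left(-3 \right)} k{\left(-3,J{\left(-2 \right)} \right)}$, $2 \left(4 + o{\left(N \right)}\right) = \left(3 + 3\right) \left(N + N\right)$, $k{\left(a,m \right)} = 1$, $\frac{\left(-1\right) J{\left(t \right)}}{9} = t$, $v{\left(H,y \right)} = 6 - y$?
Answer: $43927$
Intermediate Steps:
$J{\left(t \right)} = - 9 t$
$o{\left(N \right)} = -4 + 6 N$ ($o{\left(N \right)} = -4 + \frac{\left(3 + 3\right) \left(N + N\right)}{2} = -4 + \frac{6 \cdot 2 N}{2} = -4 + \frac{12 N}{2} = -4 + 6 N$)
$x = -242$ ($x = \left(6 - -5\right) \left(-4 + 6 \left(-3\right)\right) 1 = \left(6 + 5\right) \left(-4 - 18\right) 1 = 11 \left(-22\right) 1 = \left(-242\right) 1 = -242$)
$x + 44169 = -242 + 44169 = 43927$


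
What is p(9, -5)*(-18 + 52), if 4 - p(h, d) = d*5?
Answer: 986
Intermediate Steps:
p(h, d) = 4 - 5*d (p(h, d) = 4 - d*5 = 4 - 5*d)
p(9, -5)*(-18 + 52) = (4 - 5*(-5))*(-18 + 52) = (4 + 25)*34 = 29*34 = 986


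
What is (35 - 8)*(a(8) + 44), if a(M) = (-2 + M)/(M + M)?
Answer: 9585/8 ≈ 1198.1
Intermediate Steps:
a(M) = (-2 + M)/(2*M) (a(M) = (-2 + M)/((2*M)) = (-2 + M)*(1/(2*M)) = (-2 + M)/(2*M))
(35 - 8)*(a(8) + 44) = (35 - 8)*((1/2)*(-2 + 8)/8 + 44) = 27*((1/2)*(1/8)*6 + 44) = 27*(3/8 + 44) = 27*(355/8) = 9585/8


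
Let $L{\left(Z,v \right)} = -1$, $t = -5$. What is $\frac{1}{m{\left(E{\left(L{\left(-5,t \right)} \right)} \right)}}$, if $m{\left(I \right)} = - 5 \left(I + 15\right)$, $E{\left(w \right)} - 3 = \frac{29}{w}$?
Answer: $\frac{1}{55} \approx 0.018182$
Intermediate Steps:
$E{\left(w \right)} = 3 + \frac{29}{w}$
$m{\left(I \right)} = -75 - 5 I$ ($m{\left(I \right)} = - 5 \left(15 + I\right) = -75 - 5 I$)
$\frac{1}{m{\left(E{\left(L{\left(-5,t \right)} \right)} \right)}} = \frac{1}{-75 - 5 \left(3 + \frac{29}{-1}\right)} = \frac{1}{-75 - 5 \left(3 + 29 \left(-1\right)\right)} = \frac{1}{-75 - 5 \left(3 - 29\right)} = \frac{1}{-75 - -130} = \frac{1}{-75 + 130} = \frac{1}{55}$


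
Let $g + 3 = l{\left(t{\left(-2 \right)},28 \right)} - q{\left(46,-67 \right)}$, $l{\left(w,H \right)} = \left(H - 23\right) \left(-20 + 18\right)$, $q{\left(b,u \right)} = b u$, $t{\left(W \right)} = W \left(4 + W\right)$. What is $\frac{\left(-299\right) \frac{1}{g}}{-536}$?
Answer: $\frac{299}{1644984} \approx 0.00018176$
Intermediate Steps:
$l{\left(w,H \right)} = 46 - 2 H$ ($l{\left(w,H \right)} = \left(-23 + H\right) \left(-2\right) = 46 - 2 H$)
$g = 3069$ ($g = -3 + \left(\left(46 - 56\right) - 46 \left(-67\right)\right) = -3 + \left(\left(46 - 56\right) - -3082\right) = -3 + \left(-10 + 3082\right) = -3 + 3072 = 3069$)
$\frac{\left(-299\right) \frac{1}{g}}{-536} = \frac{\left(-299\right) \frac{1}{3069}}{-536} = \left(-299\right) \frac{1}{3069} \left(- \frac{1}{536}\right) = \left(- \frac{299}{3069}\right) \left(- \frac{1}{536}\right) = \frac{299}{1644984}$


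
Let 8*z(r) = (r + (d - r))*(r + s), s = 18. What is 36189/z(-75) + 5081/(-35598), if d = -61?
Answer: 3429460513/41258082 ≈ 83.122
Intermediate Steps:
z(r) = -549/4 - 61*r/8 (z(r) = ((r + (-61 - r))*(r + 18))/8 = (-61*(18 + r))/8 = (-1098 - 61*r)/8 = -549/4 - 61*r/8)
36189/z(-75) + 5081/(-35598) = 36189/(-549/4 - 61/8*(-75)) + 5081/(-35598) = 36189/(-549/4 + 4575/8) + 5081*(-1/35598) = 36189/(3477/8) - 5081/35598 = 36189*(8/3477) - 5081/35598 = 96504/1159 - 5081/35598 = 3429460513/41258082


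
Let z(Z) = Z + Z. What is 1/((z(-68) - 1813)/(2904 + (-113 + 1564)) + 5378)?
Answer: 4355/23419241 ≈ 0.00018596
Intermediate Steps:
z(Z) = 2*Z
1/((z(-68) - 1813)/(2904 + (-113 + 1564)) + 5378) = 1/((2*(-68) - 1813)/(2904 + (-113 + 1564)) + 5378) = 1/((-136 - 1813)/(2904 + 1451) + 5378) = 1/(-1949/4355 + 5378) = 1/(23419241/4355) = 4355/23419241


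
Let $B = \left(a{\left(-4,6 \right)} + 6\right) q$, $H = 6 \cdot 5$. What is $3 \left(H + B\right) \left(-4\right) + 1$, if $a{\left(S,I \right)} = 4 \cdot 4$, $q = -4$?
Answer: $697$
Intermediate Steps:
$a{\left(S,I \right)} = 16$
$H = 30$
$B = -88$ ($B = \left(16 + 6\right) \left(-4\right) = 22 \left(-4\right) = -88$)
$3 \left(H + B\right) \left(-4\right) + 1 = 3 \left(30 - 88\right) \left(-4\right) + 1 = 3 \left(-58\right) \left(-4\right) + 1 = \left(-174\right) \left(-4\right) + 1 = 696 + 1 = 697$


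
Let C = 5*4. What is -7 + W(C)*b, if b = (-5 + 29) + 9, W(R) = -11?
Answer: -370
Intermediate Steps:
C = 20
b = 33 (b = 24 + 9 = 33)
-7 + W(C)*b = -7 - 11*33 = -7 - 363 = -370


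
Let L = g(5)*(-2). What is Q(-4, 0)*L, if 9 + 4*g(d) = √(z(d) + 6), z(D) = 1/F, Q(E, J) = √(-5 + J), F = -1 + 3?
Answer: I*√5*(18 - √26)/4 ≈ 7.2119*I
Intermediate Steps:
F = 2
z(D) = ½ (z(D) = 1/2 = ½)
g(d) = -9/4 + √26/8 (g(d) = -9/4 + √(½ + 6)/4 = -9/4 + √(13/2)/4 = -9/4 + (√26/2)/4 = -9/4 + √26/8)
L = 9/2 - √26/4 (L = (-9/4 + √26/8)*(-2) = 9/2 - √26/4 ≈ 3.2252)
Q(-4, 0)*L = √(-5 + 0)*(9/2 - √26/4) = √(-5)*(9/2 - √26/4) = (I*√5)*(9/2 - √26/4) = I*√5*(9/2 - √26/4)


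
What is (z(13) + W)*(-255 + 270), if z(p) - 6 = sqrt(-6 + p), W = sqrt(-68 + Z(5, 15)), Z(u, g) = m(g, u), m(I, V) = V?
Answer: 90 + sqrt(7)*(15 + 45*I) ≈ 129.69 + 119.06*I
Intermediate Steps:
Z(u, g) = u
W = 3*I*sqrt(7) (W = sqrt(-68 + 5) = sqrt(-63) = 3*I*sqrt(7) ≈ 7.9373*I)
z(p) = 6 + sqrt(-6 + p)
(z(13) + W)*(-255 + 270) = ((6 + sqrt(-6 + 13)) + 3*I*sqrt(7))*(-255 + 270) = ((6 + sqrt(7)) + 3*I*sqrt(7))*15 = (6 + sqrt(7) + 3*I*sqrt(7))*15 = 90 + 15*sqrt(7) + 45*I*sqrt(7)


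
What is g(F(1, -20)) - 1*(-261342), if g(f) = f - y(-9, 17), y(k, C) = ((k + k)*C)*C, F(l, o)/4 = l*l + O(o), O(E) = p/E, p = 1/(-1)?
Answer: 1332741/5 ≈ 2.6655e+5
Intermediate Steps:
p = -1
O(E) = -1/E
F(l, o) = -4/o + 4*l² (F(l, o) = 4*(l*l - 1/o) = 4*(l² - 1/o) = -4/o + 4*l²)
y(k, C) = 2*k*C² (y(k, C) = ((2*k)*C)*C = (2*C*k)*C = 2*k*C²)
g(f) = 5202 + f (g(f) = f - 2*(-9)*17² = f - 2*(-9)*289 = f - 1*(-5202) = f + 5202 = 5202 + f)
g(F(1, -20)) - 1*(-261342) = (5202 + (-4/(-20) + 4*1²)) - 1*(-261342) = (5202 + (-4*(-1/20) + 4*1)) + 261342 = (5202 + (⅕ + 4)) + 261342 = (5202 + 21/5) + 261342 = 26031/5 + 261342 = 1332741/5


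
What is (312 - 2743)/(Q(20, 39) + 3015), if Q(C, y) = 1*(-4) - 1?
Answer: -2431/3010 ≈ -0.80764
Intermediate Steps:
Q(C, y) = -5 (Q(C, y) = -4 - 1 = -5)
(312 - 2743)/(Q(20, 39) + 3015) = (312 - 2743)/(-5 + 3015) = -2431/3010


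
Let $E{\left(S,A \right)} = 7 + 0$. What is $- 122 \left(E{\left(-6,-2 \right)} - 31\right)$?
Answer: $2928$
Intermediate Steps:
$E{\left(S,A \right)} = 7$
$- 122 \left(E{\left(-6,-2 \right)} - 31\right) = - 122 \left(7 - 31\right) = \left(-122\right) \left(-24\right) = 2928$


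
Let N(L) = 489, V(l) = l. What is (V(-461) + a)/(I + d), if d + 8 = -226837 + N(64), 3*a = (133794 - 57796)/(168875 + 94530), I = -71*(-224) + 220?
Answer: 364213117/166128479880 ≈ 0.0021924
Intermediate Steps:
I = 16124 (I = 15904 + 220 = 16124)
a = 75998/790215 (a = ((133794 - 57796)/(168875 + 94530))/3 = (75998/263405)/3 = (75998*(1/263405))/3 = (⅓)*(75998/263405) = 75998/790215 ≈ 0.096174)
d = -226356 (d = -8 + (-226837 + 489) = -8 - 226348 = -226356)
(V(-461) + a)/(I + d) = (-461 + 75998/790215)/(16124 - 226356) = -364213117/790215/(-210232) = -364213117/790215*(-1/210232) = 364213117/166128479880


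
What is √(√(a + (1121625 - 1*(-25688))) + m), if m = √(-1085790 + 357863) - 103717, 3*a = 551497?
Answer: √(-933453 + 6*√2995077 + 9*I*√727927)/3 ≈ 1.332 + 320.26*I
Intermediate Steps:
a = 551497/3 (a = (⅓)*551497 = 551497/3 ≈ 1.8383e+5)
m = -103717 + I*√727927 (m = √(-727927) - 103717 = I*√727927 - 103717 = -103717 + I*√727927 ≈ -1.0372e+5 + 853.19*I)
√(√(a + (1121625 - 1*(-25688))) + m) = √(√(551497/3 + (1121625 - 1*(-25688))) + (-103717 + I*√727927)) = √(√(551497/3 + (1121625 + 25688)) + (-103717 + I*√727927)) = √(√(551497/3 + 1147313) + (-103717 + I*√727927)) = √(√(3993436/3) + (-103717 + I*√727927)) = √(2*√2995077/3 + (-103717 + I*√727927)) = √(-103717 + 2*√2995077/3 + I*√727927)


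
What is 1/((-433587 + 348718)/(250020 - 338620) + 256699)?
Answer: 88600/22743616269 ≈ 3.8956e-6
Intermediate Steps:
1/((-433587 + 348718)/(250020 - 338620) + 256699) = 1/(-84869/(-88600) + 256699) = 1/(-84869*(-1/88600) + 256699) = 1/(84869/88600 + 256699) = 1/(22743616269/88600) = 88600/22743616269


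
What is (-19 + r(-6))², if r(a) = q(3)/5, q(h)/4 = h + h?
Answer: 5041/25 ≈ 201.64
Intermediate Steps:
q(h) = 8*h (q(h) = 4*(h + h) = 4*(2*h) = 8*h)
r(a) = 24/5 (r(a) = (8*3)/5 = 24*(⅕) = 24/5)
(-19 + r(-6))² = (-19 + 24/5)² = (-71/5)² = 5041/25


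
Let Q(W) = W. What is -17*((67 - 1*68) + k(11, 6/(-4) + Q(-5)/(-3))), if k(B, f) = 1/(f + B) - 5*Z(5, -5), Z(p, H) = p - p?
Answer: 1037/67 ≈ 15.478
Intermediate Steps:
Z(p, H) = 0
k(B, f) = 1/(B + f) (k(B, f) = 1/(f + B) - 5*0 = 1/(B + f) + 0 = 1/(B + f))
-17*((67 - 1*68) + k(11, 6/(-4) + Q(-5)/(-3))) = -17*((67 - 1*68) + 1/(11 + (6/(-4) - 5/(-3)))) = -17*((67 - 68) + 1/(11 + (6*(-1/4) - 5*(-1/3)))) = -17*(-1 + 1/(11 + (-3/2 + 5/3))) = -17*(-1 + 1/(11 + 1/6)) = -17*(-1 + 1/(67/6)) = -17*(-1 + 6/67) = -17*(-61/67) = 1037/67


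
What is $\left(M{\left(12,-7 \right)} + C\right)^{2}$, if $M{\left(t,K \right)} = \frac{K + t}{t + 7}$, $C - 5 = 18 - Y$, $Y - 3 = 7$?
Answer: $\frac{63504}{361} \approx 175.91$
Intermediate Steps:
$Y = 10$ ($Y = 3 + 7 = 10$)
$C = 13$ ($C = 5 + \left(18 - 10\right) = 5 + 8 = 13$)
$M{\left(t,K \right)} = \frac{K + t}{7 + t}$
$\left(M{\left(12,-7 \right)} + C\right)^{2} = \left(\frac{-7 + 12}{7 + 12} + 13\right)^{2} = \left(\frac{1}{19} \cdot 5 + 13\right)^{2} = \left(\frac{5}{19} + 13\right)^{2} = \left(\frac{252}{19}\right)^{2} = \frac{63504}{361}$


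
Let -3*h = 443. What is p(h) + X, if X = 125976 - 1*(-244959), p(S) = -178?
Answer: 370757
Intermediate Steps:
h = -443/3 (h = -1/3*443 = -443/3 ≈ -147.67)
X = 370935 (X = 125976 + 244959 = 370935)
p(h) + X = -178 + 370935 = 370757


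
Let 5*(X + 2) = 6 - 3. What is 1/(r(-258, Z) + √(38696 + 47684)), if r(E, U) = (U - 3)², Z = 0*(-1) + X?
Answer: -3025/13438311 + 625*√21595/26876622 ≈ 0.0031922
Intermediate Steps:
X = -7/5 (X = -2 + (6 - 3)/5 = -2 + (⅕)*3 = -2 + ⅗ = -7/5 ≈ -1.4000)
Z = -7/5 (Z = 0*(-1) - 7/5 = 0 - 7/5 = -7/5 ≈ -1.4000)
r(E, U) = (-3 + U)²
1/(r(-258, Z) + √(38696 + 47684)) = 1/((-3 - 7/5)² + √(38696 + 47684)) = 1/((-22/5)² + √86380) = 1/(484/25 + 2*√21595)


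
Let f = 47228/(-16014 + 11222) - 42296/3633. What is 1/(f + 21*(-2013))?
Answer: -4352334/184079780621 ≈ -2.3644e-5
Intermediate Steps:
f = -93565439/4352334 (f = 47228/(-4792) - 42296*1/3633 = 47228*(-1/4792) - 42296/3633 = -11807/1198 - 42296/3633 = -93565439/4352334 ≈ -21.498)
1/(f + 21*(-2013)) = 1/(-93565439/4352334 + 21*(-2013)) = 1/(-93565439/4352334 - 42273) = 1/(-184079780621/4352334) = -4352334/184079780621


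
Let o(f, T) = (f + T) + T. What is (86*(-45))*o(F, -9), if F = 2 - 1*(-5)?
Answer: 42570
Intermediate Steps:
F = 7 (F = 2 + 5 = 7)
o(f, T) = f + 2*T (o(f, T) = (T + f) + T = f + 2*T)
(86*(-45))*o(F, -9) = (86*(-45))*(7 + 2*(-9)) = -3870*(7 - 18) = -3870*(-11) = 42570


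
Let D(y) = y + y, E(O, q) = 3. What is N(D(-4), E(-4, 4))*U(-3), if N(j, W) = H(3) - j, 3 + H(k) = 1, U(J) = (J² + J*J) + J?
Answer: 90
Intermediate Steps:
U(J) = J + 2*J² (U(J) = (J² + J²) + J = 2*J² + J = J + 2*J²)
H(k) = -2 (H(k) = -3 + 1 = -2)
D(y) = 2*y
N(j, W) = -2 - j
N(D(-4), E(-4, 4))*U(-3) = (-2 - 2*(-4))*(-3*(1 + 2*(-3))) = (-2 - 1*(-8))*(-3*(1 - 6)) = (-2 + 8)*(-3*(-5)) = 6*15 = 90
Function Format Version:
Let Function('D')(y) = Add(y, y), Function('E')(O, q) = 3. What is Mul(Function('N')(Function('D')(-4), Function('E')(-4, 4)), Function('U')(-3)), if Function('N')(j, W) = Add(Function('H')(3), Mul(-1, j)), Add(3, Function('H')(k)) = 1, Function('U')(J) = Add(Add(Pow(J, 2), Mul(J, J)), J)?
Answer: 90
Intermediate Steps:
Function('U')(J) = Add(J, Mul(2, Pow(J, 2))) (Function('U')(J) = Add(Add(Pow(J, 2), Pow(J, 2)), J) = Add(Mul(2, Pow(J, 2)), J) = Add(J, Mul(2, Pow(J, 2))))
Function('H')(k) = -2 (Function('H')(k) = Add(-3, 1) = -2)
Function('D')(y) = Mul(2, y)
Function('N')(j, W) = Add(-2, Mul(-1, j))
Mul(Function('N')(Function('D')(-4), Function('E')(-4, 4)), Function('U')(-3)) = Mul(Add(-2, Mul(-1, Mul(2, -4))), Mul(-3, Add(1, Mul(2, -3)))) = Mul(Add(-2, Mul(-1, -8)), Mul(-3, Add(1, -6))) = Mul(Add(-2, 8), Mul(-3, -5)) = Mul(6, 15) = 90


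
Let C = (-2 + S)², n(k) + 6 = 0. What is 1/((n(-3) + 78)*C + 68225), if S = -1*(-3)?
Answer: 1/68297 ≈ 1.4642e-5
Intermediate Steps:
S = 3
n(k) = -6 (n(k) = -6 + 0 = -6)
C = 1 (C = (-2 + 3)² = 1² = 1)
1/((n(-3) + 78)*C + 68225) = 1/((-6 + 78)*1 + 68225) = 1/(72*1 + 68225) = 1/(72 + 68225) = 1/68297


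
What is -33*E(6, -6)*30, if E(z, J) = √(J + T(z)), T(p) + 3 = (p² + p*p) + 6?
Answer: -990*√69 ≈ -8223.6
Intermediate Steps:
T(p) = 3 + 2*p² (T(p) = -3 + ((p² + p*p) + 6) = -3 + ((p² + p²) + 6) = -3 + (2*p² + 6) = -3 + (6 + 2*p²) = 3 + 2*p²)
E(z, J) = √(3 + J + 2*z²) (E(z, J) = √(J + (3 + 2*z²)) = √(3 + J + 2*z²))
-33*E(6, -6)*30 = -33*√(3 - 6 + 2*6²)*30 = -33*√(3 - 6 + 2*36)*30 = -33*√(3 - 6 + 72)*30 = -33*√69*30 = -990*√69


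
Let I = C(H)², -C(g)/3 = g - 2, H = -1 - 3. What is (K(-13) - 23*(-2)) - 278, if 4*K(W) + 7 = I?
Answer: -611/4 ≈ -152.75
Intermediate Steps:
H = -4
C(g) = 6 - 3*g (C(g) = -3*(g - 2) = -3*(-2 + g) = 6 - 3*g)
I = 324 (I = (6 - 3*(-4))² = (6 + 12)² = 18² = 324)
K(W) = 317/4 (K(W) = -7/4 + (¼)*324 = -7/4 + 81 = 317/4)
(K(-13) - 23*(-2)) - 278 = (317/4 - 23*(-2)) - 278 = (317/4 + 46) - 278 = 501/4 - 278 = -611/4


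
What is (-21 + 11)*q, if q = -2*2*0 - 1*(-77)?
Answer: -770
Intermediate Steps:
q = 77 (q = -4*0 + 77 = 0 + 77 = 77)
(-21 + 11)*q = (-21 + 11)*77 = -10*77 = -770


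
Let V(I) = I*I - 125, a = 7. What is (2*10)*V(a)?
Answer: -1520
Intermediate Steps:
V(I) = -125 + I**2 (V(I) = I**2 - 125 = -125 + I**2)
(2*10)*V(a) = (2*10)*(-125 + 7**2) = 20*(-125 + 49) = 20*(-76) = -1520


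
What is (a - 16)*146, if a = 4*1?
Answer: -1752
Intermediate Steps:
a = 4
(a - 16)*146 = (4 - 16)*146 = -12*146 = -1752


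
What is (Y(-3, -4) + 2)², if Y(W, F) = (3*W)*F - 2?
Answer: 1296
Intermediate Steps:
Y(W, F) = -2 + 3*F*W (Y(W, F) = 3*F*W - 2 = -2 + 3*F*W)
(Y(-3, -4) + 2)² = ((-2 + 3*(-4)*(-3)) + 2)² = ((-2 + 36) + 2)² = (34 + 2)² = 36² = 1296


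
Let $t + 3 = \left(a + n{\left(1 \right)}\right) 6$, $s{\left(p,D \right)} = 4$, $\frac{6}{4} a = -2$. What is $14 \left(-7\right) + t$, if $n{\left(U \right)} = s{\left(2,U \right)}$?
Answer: $-85$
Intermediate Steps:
$a = - \frac{4}{3}$ ($a = \frac{2}{3} \left(-2\right) = - \frac{4}{3} \approx -1.3333$)
$n{\left(U \right)} = 4$
$t = 13$ ($t = -3 + \left(- \frac{4}{3} + 4\right) 6 = -3 + \frac{8}{3} \cdot 6 = -3 + 16 = 13$)
$14 \left(-7\right) + t = 14 \left(-7\right) + 13 = -98 + 13 = -85$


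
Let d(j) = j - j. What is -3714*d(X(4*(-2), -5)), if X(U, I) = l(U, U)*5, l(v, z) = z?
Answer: 0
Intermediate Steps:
X(U, I) = 5*U (X(U, I) = U*5 = 5*U)
d(j) = 0
-3714*d(X(4*(-2), -5)) = -3714*0 = 0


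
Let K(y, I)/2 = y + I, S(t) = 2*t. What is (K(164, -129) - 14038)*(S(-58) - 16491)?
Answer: 231966576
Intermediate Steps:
K(y, I) = 2*I + 2*y (K(y, I) = 2*(y + I) = 2*(I + y) = 2*I + 2*y)
(K(164, -129) - 14038)*(S(-58) - 16491) = ((2*(-129) + 2*164) - 14038)*(2*(-58) - 16491) = ((-258 + 328) - 14038)*(-116 - 16491) = (70 - 14038)*(-16607) = -13968*(-16607) = 231966576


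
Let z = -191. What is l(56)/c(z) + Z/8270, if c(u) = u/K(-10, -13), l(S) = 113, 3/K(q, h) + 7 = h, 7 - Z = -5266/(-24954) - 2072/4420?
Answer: 3903474789517/43555331706900 ≈ 0.089621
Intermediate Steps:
Z = 100063216/13787085 (Z = 7 - (-5266/(-24954) - 2072/4420) = 7 - (-5266*(-1/24954) - 2072*1/4420) = 7 - (2633/12477 - 518/1105) = 7 - 1*(-3553621/13787085) = 7 + 3553621/13787085 = 100063216/13787085 ≈ 7.2578)
K(q, h) = 3/(-7 + h)
c(u) = -20*u/3 (c(u) = u/((3/(-7 - 13))) = u/((3/(-20))) = u/((3*(-1/20))) = u/(-3/20) = u*(-20/3) = -20*u/3)
l(56)/c(z) + Z/8270 = 113/((-20/3*(-191))) + (100063216/13787085)/8270 = 113/(3820/3) + (100063216/13787085)*(1/8270) = 113*(3/3820) + 50031608/57009596475 = 339/3820 + 50031608/57009596475 = 3903474789517/43555331706900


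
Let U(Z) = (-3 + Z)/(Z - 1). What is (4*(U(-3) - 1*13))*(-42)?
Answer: 1932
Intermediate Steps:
U(Z) = (-3 + Z)/(-1 + Z)
(4*(U(-3) - 1*13))*(-42) = (4*((-3 - 3)/(-1 - 3) - 1*13))*(-42) = (4*(-6/(-4) - 13))*(-42) = (4*(-¼*(-6) - 13))*(-42) = (4*(3/2 - 13))*(-42) = (4*(-23/2))*(-42) = -46*(-42) = 1932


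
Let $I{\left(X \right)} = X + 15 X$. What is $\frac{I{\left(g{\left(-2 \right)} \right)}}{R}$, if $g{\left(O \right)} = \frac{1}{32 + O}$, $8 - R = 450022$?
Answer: $- \frac{4}{3375105} \approx -1.1851 \cdot 10^{-6}$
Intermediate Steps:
$R = -450014$ ($R = 8 - 450022 = -450014$)
$I{\left(X \right)} = 16 X$
$\frac{I{\left(g{\left(-2 \right)} \right)}}{R} = \frac{16 \frac{1}{32 - 2}}{-450014} = \frac{16}{30} \left(- \frac{1}{450014}\right) = 16 \cdot \frac{1}{30} \left(- \frac{1}{450014}\right) = \frac{8}{15} \left(- \frac{1}{450014}\right) = - \frac{4}{3375105}$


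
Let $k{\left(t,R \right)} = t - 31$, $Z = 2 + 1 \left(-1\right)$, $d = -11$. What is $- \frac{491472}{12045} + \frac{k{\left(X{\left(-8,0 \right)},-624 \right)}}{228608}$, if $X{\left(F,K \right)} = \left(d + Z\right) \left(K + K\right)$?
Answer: $- \frac{37451601457}{917861120} \approx -40.803$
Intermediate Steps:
$Z = 1$ ($Z = 2 - 1 = 1$)
$X{\left(F,K \right)} = - 20 K$ ($X{\left(F,K \right)} = \left(-11 + 1\right) \left(K + K\right) = - 10 \cdot 2 K = - 20 K$)
$k{\left(t,R \right)} = -31 + t$
$- \frac{491472}{12045} + \frac{k{\left(X{\left(-8,0 \right)},-624 \right)}}{228608} = - \frac{491472}{12045} + \frac{-31 - 0}{228608} = \left(-491472\right) \frac{1}{12045} + \left(-31 + 0\right) \frac{1}{228608} = - \frac{163824}{4015} - \frac{31}{228608} = - \frac{37451601457}{917861120}$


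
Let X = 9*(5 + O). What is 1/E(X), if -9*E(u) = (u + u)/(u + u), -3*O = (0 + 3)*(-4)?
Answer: -9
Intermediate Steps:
O = 4 (O = -(0 + 3)*(-4)/3 = -(-4) = -⅓*(-12) = 4)
X = 81 (X = 9*(5 + 4) = 9*9 = 81)
E(u) = -⅑ (E(u) = -(u + u)/(9*(u + u)) = -2*u/(9*(2*u)) = -2*u*1/(2*u)/9 = -⅑*1 = -⅑)
1/E(X) = 1/(-⅑) = -9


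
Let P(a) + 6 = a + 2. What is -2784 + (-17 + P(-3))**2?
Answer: -2208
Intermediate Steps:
P(a) = -4 + a (P(a) = -6 + (a + 2) = -6 + (2 + a) = -4 + a)
-2784 + (-17 + P(-3))**2 = -2784 + (-17 + (-4 - 3))**2 = -2784 + (-17 - 7)**2 = -2784 + (-24)**2 = -2784 + 576 = -2208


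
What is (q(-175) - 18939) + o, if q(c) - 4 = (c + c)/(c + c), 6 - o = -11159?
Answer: -7769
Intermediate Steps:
o = 11165 (o = 6 - 1*(-11159) = 6 + 11159 = 11165)
q(c) = 5 (q(c) = 4 + (c + c)/(c + c) = 4 + (2*c)/((2*c)) = 4 + (2*c)*(1/(2*c)) = 4 + 1 = 5)
(q(-175) - 18939) + o = (5 - 18939) + 11165 = -18934 + 11165 = -7769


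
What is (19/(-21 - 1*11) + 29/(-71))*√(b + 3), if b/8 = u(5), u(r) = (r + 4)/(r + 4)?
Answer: -2277*√11/2272 ≈ -3.3239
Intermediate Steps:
u(r) = 1 (u(r) = (4 + r)/(4 + r) = 1)
b = 8 (b = 8*1 = 8)
(19/(-21 - 1*11) + 29/(-71))*√(b + 3) = (19/(-21 - 1*11) + 29/(-71))*√(8 + 3) = (19/(-21 - 11) + 29*(-1/71))*√11 = (19/(-32) - 29/71)*√11 = (19*(-1/32) - 29/71)*√11 = (-19/32 - 29/71)*√11 = -2277*√11/2272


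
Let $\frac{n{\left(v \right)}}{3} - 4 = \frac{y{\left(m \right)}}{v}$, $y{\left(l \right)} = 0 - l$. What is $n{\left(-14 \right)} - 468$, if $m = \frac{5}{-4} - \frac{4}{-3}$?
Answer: $- \frac{25535}{56} \approx -455.98$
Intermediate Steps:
$m = \frac{1}{12}$ ($m = 5 \left(- \frac{1}{4}\right) - - \frac{4}{3} = - \frac{5}{4} + \frac{4}{3} = \frac{1}{12} \approx 0.083333$)
$y{\left(l \right)} = - l$
$n{\left(v \right)} = 12 - \frac{1}{4 v}$ ($n{\left(v \right)} = 12 + 3 \frac{\left(-1\right) \frac{1}{12}}{v} = 12 + 3 \left(- \frac{1}{12 v}\right) = 12 - \frac{1}{4 v}$)
$n{\left(-14 \right)} - 468 = \left(12 - \frac{1}{4 \left(-14\right)}\right) - 468 = \left(12 - - \frac{1}{56}\right) - 468 = \left(12 + \frac{1}{56}\right) - 468 = \frac{673}{56} - 468 = - \frac{25535}{56}$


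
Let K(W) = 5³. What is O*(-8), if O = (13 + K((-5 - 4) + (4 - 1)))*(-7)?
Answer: 7728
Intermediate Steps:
K(W) = 125
O = -966 (O = (13 + 125)*(-7) = 138*(-7) = -966)
O*(-8) = -966*(-8) = 7728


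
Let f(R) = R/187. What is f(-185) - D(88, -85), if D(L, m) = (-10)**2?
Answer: -18885/187 ≈ -100.99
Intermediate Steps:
D(L, m) = 100
f(R) = R/187 (f(R) = R*(1/187) = R/187)
f(-185) - D(88, -85) = (1/187)*(-185) - 1*100 = -185/187 - 100 = -18885/187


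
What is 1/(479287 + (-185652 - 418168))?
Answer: -1/124533 ≈ -8.0300e-6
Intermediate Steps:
1/(479287 + (-185652 - 418168)) = 1/(479287 - 603820) = 1/(-124533) = -1/124533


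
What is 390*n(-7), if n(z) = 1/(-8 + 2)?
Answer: -65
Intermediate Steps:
n(z) = -1/6 (n(z) = 1/(-6) = -1/6)
390*n(-7) = 390*(-1/6) = -65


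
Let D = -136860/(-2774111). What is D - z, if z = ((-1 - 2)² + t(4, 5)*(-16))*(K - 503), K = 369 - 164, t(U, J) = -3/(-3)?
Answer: -5786658686/2774111 ≈ -2085.9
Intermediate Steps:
t(U, J) = 1 (t(U, J) = -3*(-⅓) = 1)
K = 205
D = 136860/2774111 (D = -136860*(-1/2774111) = 136860/2774111 ≈ 0.049335)
z = 2086 (z = ((-1 - 2)² + 1*(-16))*(205 - 503) = ((-3)² - 16)*(-298) = (9 - 16)*(-298) = -7*(-298) = 2086)
D - z = 136860/2774111 - 1*2086 = 136860/2774111 - 2086 = -5786658686/2774111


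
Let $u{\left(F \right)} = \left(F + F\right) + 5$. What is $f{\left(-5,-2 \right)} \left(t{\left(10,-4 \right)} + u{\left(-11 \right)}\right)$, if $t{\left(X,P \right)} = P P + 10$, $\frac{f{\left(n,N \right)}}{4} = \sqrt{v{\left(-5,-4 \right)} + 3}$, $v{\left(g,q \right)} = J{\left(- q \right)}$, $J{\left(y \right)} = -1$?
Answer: $36 \sqrt{2} \approx 50.912$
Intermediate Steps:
$v{\left(g,q \right)} = -1$
$u{\left(F \right)} = 5 + 2 F$ ($u{\left(F \right)} = 2 F + 5 = 5 + 2 F$)
$f{\left(n,N \right)} = 4 \sqrt{2}$ ($f{\left(n,N \right)} = 4 \sqrt{-1 + 3} = 4 \sqrt{2}$)
$t{\left(X,P \right)} = 10 + P^{2}$ ($t{\left(X,P \right)} = P^{2} + 10 = 10 + P^{2}$)
$f{\left(-5,-2 \right)} \left(t{\left(10,-4 \right)} + u{\left(-11 \right)}\right) = 4 \sqrt{2} \left(\left(10 + \left(-4\right)^{2}\right) + \left(5 + 2 \left(-11\right)\right)\right) = 4 \sqrt{2} \left(\left(10 + 16\right) + \left(5 - 22\right)\right) = 4 \sqrt{2} \left(26 - 17\right) = 4 \sqrt{2} \cdot 9 = 36 \sqrt{2}$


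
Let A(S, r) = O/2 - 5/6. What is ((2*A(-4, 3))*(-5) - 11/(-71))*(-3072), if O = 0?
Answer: -1851392/71 ≈ -26076.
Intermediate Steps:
A(S, r) = -5/6 (A(S, r) = 0/2 - 5/6 = 0*(1/2) - 5*1/6 = 0 - 5/6 = -5/6)
((2*A(-4, 3))*(-5) - 11/(-71))*(-3072) = ((2*(-5/6))*(-5) - 11/(-71))*(-3072) = (-5/3*(-5) - 11*(-1/71))*(-3072) = (25/3 + 11/71)*(-3072) = (1808/213)*(-3072) = -1851392/71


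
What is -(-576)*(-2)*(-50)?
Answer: 57600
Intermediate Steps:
-(-576)*(-2)*(-50) = -24*48*(-50) = -1152*(-50) = 57600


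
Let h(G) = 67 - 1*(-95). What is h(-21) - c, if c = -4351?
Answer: 4513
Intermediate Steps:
h(G) = 162 (h(G) = 67 + 95 = 162)
h(-21) - c = 162 - 1*(-4351) = 162 + 4351 = 4513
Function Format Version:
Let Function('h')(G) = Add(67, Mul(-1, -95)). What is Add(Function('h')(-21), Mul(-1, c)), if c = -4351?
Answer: 4513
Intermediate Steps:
Function('h')(G) = 162 (Function('h')(G) = Add(67, 95) = 162)
Add(Function('h')(-21), Mul(-1, c)) = Add(162, Mul(-1, -4351)) = Add(162, 4351) = 4513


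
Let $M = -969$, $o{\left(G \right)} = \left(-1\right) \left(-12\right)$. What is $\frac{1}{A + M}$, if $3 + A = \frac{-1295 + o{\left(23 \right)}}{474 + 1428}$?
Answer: $- \frac{1902}{1850027} \approx -0.0010281$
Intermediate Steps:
$o{\left(G \right)} = 12$
$A = - \frac{6989}{1902}$ ($A = -3 + \frac{-1295 + 12}{474 + 1428} = -3 - \frac{1283}{1902} = - \frac{6989}{1902} \approx -3.6746$)
$\frac{1}{A + M} = \frac{1}{- \frac{6989}{1902} - 969} = \frac{1}{- \frac{1850027}{1902}} = - \frac{1902}{1850027}$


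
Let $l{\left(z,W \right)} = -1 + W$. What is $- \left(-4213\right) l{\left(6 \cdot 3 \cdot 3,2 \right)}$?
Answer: $4213$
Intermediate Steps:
$- \left(-4213\right) l{\left(6 \cdot 3 \cdot 3,2 \right)} = - \left(-4213\right) \left(-1 + 2\right) = - \left(-4213\right) 1 = \left(-1\right) \left(-4213\right) = 4213$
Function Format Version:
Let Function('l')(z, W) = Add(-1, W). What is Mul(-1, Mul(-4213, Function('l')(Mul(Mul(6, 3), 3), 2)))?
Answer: 4213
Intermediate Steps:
Mul(-1, Mul(-4213, Function('l')(Mul(Mul(6, 3), 3), 2))) = Mul(-1, Mul(-4213, Add(-1, 2))) = Mul(-1, Mul(-4213, 1)) = Mul(-1, -4213) = 4213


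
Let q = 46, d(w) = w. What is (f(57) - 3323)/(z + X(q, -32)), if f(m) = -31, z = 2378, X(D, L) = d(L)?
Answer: -559/391 ≈ -1.4297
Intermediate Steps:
X(D, L) = L
(f(57) - 3323)/(z + X(q, -32)) = (-31 - 3323)/(2378 - 32) = -3354/2346 = -3354*1/2346 = -559/391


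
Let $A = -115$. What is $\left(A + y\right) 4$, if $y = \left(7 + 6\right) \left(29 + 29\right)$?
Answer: $2556$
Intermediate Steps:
$y = 754$ ($y = 13 \cdot 58 = 754$)
$\left(A + y\right) 4 = \left(-115 + 754\right) 4 = 639 \cdot 4 = 2556$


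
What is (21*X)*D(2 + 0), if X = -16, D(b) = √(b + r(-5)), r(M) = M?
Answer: -336*I*√3 ≈ -581.97*I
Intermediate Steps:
D(b) = √(-5 + b) (D(b) = √(b - 5) = √(-5 + b))
(21*X)*D(2 + 0) = (21*(-16))*√(-5 + (2 + 0)) = -336*√(-5 + 2) = -336*I*√3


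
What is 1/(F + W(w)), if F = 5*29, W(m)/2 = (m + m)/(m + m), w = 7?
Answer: 1/147 ≈ 0.0068027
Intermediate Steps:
W(m) = 2 (W(m) = 2*((m + m)/(m + m)) = 2*((2*m)/((2*m))) = 2*((2*m)*(1/(2*m))) = 2*1 = 2)
F = 145
1/(F + W(w)) = 1/(145 + 2) = 1/147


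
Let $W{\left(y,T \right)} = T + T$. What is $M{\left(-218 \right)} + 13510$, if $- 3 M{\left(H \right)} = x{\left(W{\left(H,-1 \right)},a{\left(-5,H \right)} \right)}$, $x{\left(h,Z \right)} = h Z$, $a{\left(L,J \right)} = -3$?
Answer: $13508$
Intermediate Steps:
$W{\left(y,T \right)} = 2 T$
$x{\left(h,Z \right)} = Z h$
$M{\left(H \right)} = -2$ ($M{\left(H \right)} = - \frac{\left(-3\right) 2 \left(-1\right)}{3} = - \frac{\left(-3\right) \left(-2\right)}{3} = \left(- \frac{1}{3}\right) 6 = -2$)
$M{\left(-218 \right)} + 13510 = -2 + 13510 = 13508$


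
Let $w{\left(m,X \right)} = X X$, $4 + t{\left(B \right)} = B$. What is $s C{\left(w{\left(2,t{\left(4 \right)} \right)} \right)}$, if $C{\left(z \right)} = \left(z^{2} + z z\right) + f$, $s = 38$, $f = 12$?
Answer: $456$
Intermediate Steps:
$t{\left(B \right)} = -4 + B$
$w{\left(m,X \right)} = X^{2}$
$C{\left(z \right)} = 12 + 2 z^{2}$ ($C{\left(z \right)} = \left(z^{2} + z z\right) + 12 = \left(z^{2} + z^{2}\right) + 12 = 2 z^{2} + 12 = 12 + 2 z^{2}$)
$s C{\left(w{\left(2,t{\left(4 \right)} \right)} \right)} = 38 \left(12 + 2 \left(\left(-4 + 4\right)^{2}\right)^{2}\right) = 38 \left(12 + 2 \left(0^{2}\right)^{2}\right) = 38 \left(12 + 2 \cdot 0^{2}\right) = 38 \left(12 + 2 \cdot 0\right) = 38 \left(12 + 0\right) = 38 \cdot 12 = 456$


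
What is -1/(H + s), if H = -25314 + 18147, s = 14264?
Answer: -1/7097 ≈ -0.00014090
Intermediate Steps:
H = -7167
-1/(H + s) = -1/(-7167 + 14264) = -1/7097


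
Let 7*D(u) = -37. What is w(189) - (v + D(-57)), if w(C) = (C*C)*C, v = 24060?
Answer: 47090500/7 ≈ 6.7272e+6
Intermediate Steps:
D(u) = -37/7 (D(u) = (⅐)*(-37) = -37/7)
w(C) = C³ (w(C) = C²*C = C³)
w(189) - (v + D(-57)) = 189³ - (24060 - 37/7) = 6751269 - 1*168383/7 = 6751269 - 168383/7 = 47090500/7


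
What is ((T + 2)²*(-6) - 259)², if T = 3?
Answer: 167281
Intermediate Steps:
((T + 2)²*(-6) - 259)² = ((3 + 2)²*(-6) - 259)² = (5²*(-6) - 259)² = (25*(-6) - 259)² = (-150 - 259)² = (-409)² = 167281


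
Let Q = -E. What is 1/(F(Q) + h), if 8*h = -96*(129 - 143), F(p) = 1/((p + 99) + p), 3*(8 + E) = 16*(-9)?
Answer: 211/35449 ≈ 0.0059522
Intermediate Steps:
E = -56 (E = -8 + (16*(-9))/3 = -8 + (⅓)*(-144) = -8 - 48 = -56)
Q = 56 (Q = -1*(-56) = 56)
F(p) = 1/(99 + 2*p) (F(p) = 1/((99 + p) + p) = 1/(99 + 2*p))
h = 168 (h = (-96*(129 - 143))/8 = (-96*(-14))/8 = (⅛)*1344 = 168)
1/(F(Q) + h) = 1/(1/(99 + 2*56) + 168) = 1/(1/(99 + 112) + 168) = 1/(1/211 + 168) = 1/(35449/211) = 211/35449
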